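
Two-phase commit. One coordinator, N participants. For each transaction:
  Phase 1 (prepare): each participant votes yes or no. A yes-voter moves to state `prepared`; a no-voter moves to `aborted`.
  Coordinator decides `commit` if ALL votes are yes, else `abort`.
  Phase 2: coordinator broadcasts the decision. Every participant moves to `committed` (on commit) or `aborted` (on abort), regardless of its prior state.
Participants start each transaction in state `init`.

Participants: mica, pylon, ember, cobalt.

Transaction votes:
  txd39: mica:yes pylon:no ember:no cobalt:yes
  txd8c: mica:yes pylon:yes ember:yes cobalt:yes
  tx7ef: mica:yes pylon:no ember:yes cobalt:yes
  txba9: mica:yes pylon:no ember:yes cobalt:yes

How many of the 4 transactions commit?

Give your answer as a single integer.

Answer: 1

Derivation:
txd39: no from pylon, ember -> abort (commits=0)
txd8c: all yes -> commit (commits=1)
tx7ef: no from pylon -> abort (commits=1)
txba9: no from pylon -> abort (commits=1)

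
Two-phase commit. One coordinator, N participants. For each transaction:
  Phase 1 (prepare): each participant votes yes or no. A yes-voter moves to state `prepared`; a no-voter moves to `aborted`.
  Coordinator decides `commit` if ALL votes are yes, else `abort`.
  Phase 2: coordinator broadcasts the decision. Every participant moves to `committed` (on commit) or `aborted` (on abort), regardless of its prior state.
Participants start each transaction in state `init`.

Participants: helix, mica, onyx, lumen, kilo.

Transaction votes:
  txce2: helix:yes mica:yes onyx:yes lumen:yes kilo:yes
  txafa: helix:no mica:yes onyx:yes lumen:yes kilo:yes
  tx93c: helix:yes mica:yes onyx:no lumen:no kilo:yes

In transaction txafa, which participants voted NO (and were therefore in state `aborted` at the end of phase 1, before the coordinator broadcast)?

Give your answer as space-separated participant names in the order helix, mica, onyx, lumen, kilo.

Answer: helix

Derivation:
Txn txafa phase 1: helix no -> aborted; mica yes -> prepared; onyx yes -> prepared; lumen yes -> prepared; kilo yes -> prepared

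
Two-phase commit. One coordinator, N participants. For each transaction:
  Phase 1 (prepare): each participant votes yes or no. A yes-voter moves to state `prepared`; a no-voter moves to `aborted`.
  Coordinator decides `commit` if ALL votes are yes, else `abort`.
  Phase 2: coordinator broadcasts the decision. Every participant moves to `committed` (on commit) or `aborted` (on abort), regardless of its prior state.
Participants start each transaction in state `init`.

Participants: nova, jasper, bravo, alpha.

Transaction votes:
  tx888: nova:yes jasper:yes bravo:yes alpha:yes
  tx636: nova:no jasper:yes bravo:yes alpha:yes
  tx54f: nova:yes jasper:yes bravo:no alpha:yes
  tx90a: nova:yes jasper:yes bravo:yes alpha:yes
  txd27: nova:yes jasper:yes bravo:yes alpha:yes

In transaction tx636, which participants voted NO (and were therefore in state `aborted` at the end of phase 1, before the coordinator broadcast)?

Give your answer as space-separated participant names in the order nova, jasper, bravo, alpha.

Answer: nova

Derivation:
Txn tx636 phase 1: nova no -> aborted; jasper yes -> prepared; bravo yes -> prepared; alpha yes -> prepared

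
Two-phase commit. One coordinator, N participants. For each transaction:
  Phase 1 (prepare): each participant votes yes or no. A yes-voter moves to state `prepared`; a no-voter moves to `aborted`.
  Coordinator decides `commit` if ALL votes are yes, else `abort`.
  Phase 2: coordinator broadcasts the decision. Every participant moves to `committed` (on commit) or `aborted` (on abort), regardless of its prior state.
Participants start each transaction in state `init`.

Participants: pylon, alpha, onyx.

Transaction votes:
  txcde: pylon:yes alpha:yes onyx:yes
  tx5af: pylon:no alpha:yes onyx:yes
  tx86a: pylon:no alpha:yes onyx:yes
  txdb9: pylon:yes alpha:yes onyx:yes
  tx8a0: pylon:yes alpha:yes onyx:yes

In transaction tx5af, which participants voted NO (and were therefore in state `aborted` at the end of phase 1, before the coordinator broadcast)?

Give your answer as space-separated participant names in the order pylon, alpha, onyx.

Txn tx5af phase 1: pylon no -> aborted; alpha yes -> prepared; onyx yes -> prepared

Answer: pylon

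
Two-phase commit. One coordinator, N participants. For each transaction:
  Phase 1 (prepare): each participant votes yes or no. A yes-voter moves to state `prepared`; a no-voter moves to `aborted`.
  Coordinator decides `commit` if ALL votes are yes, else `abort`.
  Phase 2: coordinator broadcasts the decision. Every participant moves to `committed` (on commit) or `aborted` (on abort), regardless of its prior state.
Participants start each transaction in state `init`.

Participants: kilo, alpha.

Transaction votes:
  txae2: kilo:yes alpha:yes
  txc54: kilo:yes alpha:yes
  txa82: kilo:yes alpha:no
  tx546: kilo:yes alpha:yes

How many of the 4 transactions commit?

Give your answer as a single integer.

Answer: 3

Derivation:
txae2: all yes -> commit (commits=1)
txc54: all yes -> commit (commits=2)
txa82: no from alpha -> abort (commits=2)
tx546: all yes -> commit (commits=3)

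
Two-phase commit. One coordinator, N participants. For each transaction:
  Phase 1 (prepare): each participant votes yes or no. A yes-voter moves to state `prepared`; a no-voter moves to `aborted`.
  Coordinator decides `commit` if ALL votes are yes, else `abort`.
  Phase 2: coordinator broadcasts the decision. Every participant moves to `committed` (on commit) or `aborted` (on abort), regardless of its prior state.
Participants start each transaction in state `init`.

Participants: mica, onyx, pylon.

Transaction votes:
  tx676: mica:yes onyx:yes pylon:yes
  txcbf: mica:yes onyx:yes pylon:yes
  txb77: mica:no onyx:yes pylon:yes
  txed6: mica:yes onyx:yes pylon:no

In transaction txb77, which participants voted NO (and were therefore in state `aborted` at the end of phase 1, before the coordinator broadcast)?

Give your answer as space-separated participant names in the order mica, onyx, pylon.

Answer: mica

Derivation:
Txn txb77 phase 1: mica no -> aborted; onyx yes -> prepared; pylon yes -> prepared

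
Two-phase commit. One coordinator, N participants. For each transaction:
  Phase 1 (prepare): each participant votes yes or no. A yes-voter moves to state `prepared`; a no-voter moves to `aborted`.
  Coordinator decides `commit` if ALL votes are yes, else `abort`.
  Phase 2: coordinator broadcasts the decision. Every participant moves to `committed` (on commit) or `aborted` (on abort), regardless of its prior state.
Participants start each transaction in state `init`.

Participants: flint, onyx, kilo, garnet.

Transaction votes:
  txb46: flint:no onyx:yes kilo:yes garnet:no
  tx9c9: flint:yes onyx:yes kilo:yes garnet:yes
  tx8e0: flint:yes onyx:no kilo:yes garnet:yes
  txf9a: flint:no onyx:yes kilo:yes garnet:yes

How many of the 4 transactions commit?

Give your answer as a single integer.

Answer: 1

Derivation:
txb46: no from flint, garnet -> abort (commits=0)
tx9c9: all yes -> commit (commits=1)
tx8e0: no from onyx -> abort (commits=1)
txf9a: no from flint -> abort (commits=1)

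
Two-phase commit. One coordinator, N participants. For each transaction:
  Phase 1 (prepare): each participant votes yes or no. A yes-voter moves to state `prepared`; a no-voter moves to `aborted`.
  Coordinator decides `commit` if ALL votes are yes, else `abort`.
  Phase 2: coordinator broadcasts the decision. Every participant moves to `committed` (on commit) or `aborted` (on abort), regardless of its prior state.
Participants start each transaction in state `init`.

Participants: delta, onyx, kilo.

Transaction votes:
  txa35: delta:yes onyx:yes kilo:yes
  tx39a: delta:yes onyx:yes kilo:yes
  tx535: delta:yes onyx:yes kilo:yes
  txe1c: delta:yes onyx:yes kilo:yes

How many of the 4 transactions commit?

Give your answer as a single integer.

Answer: 4

Derivation:
txa35: all yes -> commit (commits=1)
tx39a: all yes -> commit (commits=2)
tx535: all yes -> commit (commits=3)
txe1c: all yes -> commit (commits=4)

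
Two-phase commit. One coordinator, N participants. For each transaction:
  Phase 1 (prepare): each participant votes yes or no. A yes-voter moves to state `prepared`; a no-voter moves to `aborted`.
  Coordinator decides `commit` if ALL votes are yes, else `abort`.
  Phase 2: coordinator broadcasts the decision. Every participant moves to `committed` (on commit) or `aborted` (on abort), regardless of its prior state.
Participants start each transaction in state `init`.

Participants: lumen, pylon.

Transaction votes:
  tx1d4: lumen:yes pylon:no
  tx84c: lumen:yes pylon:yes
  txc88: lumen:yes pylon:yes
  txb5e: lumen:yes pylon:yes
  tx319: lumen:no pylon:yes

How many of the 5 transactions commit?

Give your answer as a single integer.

tx1d4: no from pylon -> abort (commits=0)
tx84c: all yes -> commit (commits=1)
txc88: all yes -> commit (commits=2)
txb5e: all yes -> commit (commits=3)
tx319: no from lumen -> abort (commits=3)

Answer: 3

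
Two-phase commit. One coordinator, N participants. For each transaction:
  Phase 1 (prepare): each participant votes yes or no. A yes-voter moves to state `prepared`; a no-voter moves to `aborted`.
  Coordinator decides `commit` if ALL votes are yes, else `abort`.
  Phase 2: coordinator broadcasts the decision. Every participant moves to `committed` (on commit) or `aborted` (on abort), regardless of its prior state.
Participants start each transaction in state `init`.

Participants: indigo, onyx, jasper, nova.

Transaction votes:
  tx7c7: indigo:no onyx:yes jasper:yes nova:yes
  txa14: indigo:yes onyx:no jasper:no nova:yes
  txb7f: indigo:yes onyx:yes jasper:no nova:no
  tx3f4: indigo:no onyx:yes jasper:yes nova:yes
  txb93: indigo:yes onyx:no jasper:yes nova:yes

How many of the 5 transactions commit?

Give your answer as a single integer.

tx7c7: no from indigo -> abort (commits=0)
txa14: no from onyx, jasper -> abort (commits=0)
txb7f: no from jasper, nova -> abort (commits=0)
tx3f4: no from indigo -> abort (commits=0)
txb93: no from onyx -> abort (commits=0)

Answer: 0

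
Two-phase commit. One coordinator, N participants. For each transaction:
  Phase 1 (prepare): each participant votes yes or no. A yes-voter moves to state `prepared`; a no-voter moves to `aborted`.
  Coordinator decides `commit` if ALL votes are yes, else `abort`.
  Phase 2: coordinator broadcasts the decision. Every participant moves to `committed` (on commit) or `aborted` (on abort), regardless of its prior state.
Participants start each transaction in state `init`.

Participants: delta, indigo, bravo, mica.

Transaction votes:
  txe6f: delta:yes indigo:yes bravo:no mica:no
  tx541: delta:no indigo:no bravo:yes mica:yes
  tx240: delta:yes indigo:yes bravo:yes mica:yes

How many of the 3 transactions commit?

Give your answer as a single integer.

txe6f: no from bravo, mica -> abort (commits=0)
tx541: no from delta, indigo -> abort (commits=0)
tx240: all yes -> commit (commits=1)

Answer: 1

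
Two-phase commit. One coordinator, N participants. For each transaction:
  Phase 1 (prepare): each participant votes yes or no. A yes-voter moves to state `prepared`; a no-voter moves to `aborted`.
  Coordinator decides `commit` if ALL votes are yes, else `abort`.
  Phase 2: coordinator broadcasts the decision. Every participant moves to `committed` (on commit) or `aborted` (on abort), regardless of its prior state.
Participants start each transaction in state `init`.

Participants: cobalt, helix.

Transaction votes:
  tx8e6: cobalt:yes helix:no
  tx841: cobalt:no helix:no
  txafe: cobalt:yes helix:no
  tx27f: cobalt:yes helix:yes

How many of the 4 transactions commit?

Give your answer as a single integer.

tx8e6: no from helix -> abort (commits=0)
tx841: no from cobalt, helix -> abort (commits=0)
txafe: no from helix -> abort (commits=0)
tx27f: all yes -> commit (commits=1)

Answer: 1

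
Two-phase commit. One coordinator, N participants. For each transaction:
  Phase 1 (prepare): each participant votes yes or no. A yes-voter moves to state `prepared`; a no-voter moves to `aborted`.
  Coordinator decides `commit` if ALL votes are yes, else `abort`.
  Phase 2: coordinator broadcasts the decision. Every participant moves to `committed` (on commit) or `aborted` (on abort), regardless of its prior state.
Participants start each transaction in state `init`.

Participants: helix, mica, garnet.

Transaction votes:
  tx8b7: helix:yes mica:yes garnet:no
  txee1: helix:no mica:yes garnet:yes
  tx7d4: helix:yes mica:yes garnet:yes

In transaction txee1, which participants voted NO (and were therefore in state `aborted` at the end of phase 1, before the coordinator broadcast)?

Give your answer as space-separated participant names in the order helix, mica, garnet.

Txn txee1 phase 1: helix no -> aborted; mica yes -> prepared; garnet yes -> prepared

Answer: helix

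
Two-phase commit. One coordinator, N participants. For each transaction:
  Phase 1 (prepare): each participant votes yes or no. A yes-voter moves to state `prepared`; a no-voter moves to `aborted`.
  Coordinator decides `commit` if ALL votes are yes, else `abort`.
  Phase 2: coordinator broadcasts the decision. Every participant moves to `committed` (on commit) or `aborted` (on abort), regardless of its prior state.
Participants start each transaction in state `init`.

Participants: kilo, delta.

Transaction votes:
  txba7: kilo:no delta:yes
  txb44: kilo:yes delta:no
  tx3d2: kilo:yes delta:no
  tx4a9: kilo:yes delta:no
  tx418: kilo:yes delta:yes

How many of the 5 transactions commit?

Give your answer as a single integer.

txba7: no from kilo -> abort (commits=0)
txb44: no from delta -> abort (commits=0)
tx3d2: no from delta -> abort (commits=0)
tx4a9: no from delta -> abort (commits=0)
tx418: all yes -> commit (commits=1)

Answer: 1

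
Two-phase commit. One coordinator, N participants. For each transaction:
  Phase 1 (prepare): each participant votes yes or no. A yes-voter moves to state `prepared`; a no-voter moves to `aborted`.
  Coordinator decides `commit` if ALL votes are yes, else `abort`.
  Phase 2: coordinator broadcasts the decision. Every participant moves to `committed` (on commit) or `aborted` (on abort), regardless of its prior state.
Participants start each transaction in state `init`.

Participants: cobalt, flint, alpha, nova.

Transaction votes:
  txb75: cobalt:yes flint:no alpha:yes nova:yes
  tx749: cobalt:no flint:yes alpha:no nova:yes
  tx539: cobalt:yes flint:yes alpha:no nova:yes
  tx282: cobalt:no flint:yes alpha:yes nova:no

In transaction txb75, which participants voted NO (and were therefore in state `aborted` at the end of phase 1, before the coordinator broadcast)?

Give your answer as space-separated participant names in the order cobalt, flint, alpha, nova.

Answer: flint

Derivation:
Txn txb75 phase 1: cobalt yes -> prepared; flint no -> aborted; alpha yes -> prepared; nova yes -> prepared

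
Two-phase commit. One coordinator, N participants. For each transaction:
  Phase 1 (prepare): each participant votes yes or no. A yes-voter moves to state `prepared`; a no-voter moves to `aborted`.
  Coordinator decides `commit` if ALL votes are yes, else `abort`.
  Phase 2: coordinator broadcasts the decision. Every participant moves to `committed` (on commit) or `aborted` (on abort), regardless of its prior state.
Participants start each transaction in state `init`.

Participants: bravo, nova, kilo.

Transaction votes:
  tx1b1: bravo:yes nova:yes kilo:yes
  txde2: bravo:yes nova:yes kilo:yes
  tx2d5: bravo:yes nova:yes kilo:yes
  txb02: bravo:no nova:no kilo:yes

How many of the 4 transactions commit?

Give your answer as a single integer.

tx1b1: all yes -> commit (commits=1)
txde2: all yes -> commit (commits=2)
tx2d5: all yes -> commit (commits=3)
txb02: no from bravo, nova -> abort (commits=3)

Answer: 3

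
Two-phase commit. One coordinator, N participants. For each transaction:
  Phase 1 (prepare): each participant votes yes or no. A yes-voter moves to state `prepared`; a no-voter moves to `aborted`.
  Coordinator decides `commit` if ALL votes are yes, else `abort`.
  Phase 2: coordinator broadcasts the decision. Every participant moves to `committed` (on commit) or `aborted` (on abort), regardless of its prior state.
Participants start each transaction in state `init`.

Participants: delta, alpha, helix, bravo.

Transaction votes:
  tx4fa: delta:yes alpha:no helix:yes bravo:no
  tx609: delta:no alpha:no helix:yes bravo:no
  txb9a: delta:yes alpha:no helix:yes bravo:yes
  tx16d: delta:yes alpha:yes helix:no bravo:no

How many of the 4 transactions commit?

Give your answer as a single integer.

Answer: 0

Derivation:
tx4fa: no from alpha, bravo -> abort (commits=0)
tx609: no from delta, alpha, bravo -> abort (commits=0)
txb9a: no from alpha -> abort (commits=0)
tx16d: no from helix, bravo -> abort (commits=0)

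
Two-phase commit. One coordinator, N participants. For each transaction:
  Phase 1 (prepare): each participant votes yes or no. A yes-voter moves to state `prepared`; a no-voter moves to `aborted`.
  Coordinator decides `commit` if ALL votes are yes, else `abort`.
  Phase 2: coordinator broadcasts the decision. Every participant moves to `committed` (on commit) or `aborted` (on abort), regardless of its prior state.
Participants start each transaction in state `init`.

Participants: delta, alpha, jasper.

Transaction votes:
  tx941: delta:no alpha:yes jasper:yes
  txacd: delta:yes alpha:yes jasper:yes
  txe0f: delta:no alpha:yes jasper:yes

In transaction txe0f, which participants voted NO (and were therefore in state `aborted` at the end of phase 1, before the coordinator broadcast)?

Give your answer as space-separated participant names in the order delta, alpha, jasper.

Txn txe0f phase 1: delta no -> aborted; alpha yes -> prepared; jasper yes -> prepared

Answer: delta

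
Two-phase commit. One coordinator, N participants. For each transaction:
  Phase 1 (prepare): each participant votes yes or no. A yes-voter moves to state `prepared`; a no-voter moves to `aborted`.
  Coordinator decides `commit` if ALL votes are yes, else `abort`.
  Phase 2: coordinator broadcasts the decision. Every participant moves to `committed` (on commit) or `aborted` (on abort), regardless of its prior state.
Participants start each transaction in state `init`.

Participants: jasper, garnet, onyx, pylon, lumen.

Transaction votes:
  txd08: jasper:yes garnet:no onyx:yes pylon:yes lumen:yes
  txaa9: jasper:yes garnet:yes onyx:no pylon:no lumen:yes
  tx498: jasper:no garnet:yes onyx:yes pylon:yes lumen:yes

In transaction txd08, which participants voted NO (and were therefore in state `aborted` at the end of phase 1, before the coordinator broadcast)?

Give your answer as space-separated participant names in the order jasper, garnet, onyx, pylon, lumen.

Answer: garnet

Derivation:
Txn txd08 phase 1: jasper yes -> prepared; garnet no -> aborted; onyx yes -> prepared; pylon yes -> prepared; lumen yes -> prepared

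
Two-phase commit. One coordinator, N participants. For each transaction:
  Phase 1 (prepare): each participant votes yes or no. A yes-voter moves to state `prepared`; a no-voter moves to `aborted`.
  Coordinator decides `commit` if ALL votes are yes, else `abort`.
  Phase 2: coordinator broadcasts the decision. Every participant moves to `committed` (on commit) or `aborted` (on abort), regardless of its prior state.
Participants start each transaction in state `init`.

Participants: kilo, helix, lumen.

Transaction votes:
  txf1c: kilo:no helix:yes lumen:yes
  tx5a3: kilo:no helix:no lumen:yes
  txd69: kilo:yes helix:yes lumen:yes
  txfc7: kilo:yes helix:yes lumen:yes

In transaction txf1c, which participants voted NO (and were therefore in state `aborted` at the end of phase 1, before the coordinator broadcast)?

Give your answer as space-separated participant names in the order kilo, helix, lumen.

Txn txf1c phase 1: kilo no -> aborted; helix yes -> prepared; lumen yes -> prepared

Answer: kilo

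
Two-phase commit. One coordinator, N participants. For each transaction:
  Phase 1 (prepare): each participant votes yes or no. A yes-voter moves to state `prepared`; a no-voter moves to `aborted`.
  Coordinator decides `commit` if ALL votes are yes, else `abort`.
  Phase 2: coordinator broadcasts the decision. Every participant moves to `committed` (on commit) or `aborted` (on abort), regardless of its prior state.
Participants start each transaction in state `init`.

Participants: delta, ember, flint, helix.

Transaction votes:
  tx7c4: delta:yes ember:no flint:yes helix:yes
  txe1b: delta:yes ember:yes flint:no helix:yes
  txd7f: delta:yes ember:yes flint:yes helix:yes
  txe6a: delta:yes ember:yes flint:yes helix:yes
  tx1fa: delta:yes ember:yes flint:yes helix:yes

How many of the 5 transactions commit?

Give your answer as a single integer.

tx7c4: no from ember -> abort (commits=0)
txe1b: no from flint -> abort (commits=0)
txd7f: all yes -> commit (commits=1)
txe6a: all yes -> commit (commits=2)
tx1fa: all yes -> commit (commits=3)

Answer: 3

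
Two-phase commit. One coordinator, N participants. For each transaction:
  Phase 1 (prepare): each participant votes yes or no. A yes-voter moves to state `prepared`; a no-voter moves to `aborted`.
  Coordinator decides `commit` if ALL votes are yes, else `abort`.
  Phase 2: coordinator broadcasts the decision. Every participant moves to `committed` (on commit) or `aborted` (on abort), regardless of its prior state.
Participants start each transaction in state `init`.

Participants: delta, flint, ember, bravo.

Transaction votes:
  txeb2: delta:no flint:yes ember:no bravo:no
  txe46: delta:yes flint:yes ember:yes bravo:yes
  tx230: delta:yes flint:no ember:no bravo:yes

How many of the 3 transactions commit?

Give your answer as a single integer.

txeb2: no from delta, ember, bravo -> abort (commits=0)
txe46: all yes -> commit (commits=1)
tx230: no from flint, ember -> abort (commits=1)

Answer: 1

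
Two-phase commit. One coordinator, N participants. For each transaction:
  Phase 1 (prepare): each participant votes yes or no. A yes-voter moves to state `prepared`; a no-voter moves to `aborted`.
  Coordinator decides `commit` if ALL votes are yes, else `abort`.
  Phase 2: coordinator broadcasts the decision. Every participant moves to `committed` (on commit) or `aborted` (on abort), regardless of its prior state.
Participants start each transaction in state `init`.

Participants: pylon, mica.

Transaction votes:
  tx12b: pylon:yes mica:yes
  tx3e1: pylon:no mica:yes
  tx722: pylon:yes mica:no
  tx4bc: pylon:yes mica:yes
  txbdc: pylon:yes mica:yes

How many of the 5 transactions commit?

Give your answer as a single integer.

Answer: 3

Derivation:
tx12b: all yes -> commit (commits=1)
tx3e1: no from pylon -> abort (commits=1)
tx722: no from mica -> abort (commits=1)
tx4bc: all yes -> commit (commits=2)
txbdc: all yes -> commit (commits=3)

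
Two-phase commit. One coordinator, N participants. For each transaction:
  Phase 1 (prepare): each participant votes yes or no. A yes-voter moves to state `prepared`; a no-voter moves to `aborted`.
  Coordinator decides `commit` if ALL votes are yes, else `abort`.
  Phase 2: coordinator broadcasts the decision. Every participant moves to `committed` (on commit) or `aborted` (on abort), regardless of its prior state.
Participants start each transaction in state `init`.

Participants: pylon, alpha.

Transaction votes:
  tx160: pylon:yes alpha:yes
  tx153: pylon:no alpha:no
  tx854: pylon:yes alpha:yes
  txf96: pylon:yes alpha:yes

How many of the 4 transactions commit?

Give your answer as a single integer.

tx160: all yes -> commit (commits=1)
tx153: no from pylon, alpha -> abort (commits=1)
tx854: all yes -> commit (commits=2)
txf96: all yes -> commit (commits=3)

Answer: 3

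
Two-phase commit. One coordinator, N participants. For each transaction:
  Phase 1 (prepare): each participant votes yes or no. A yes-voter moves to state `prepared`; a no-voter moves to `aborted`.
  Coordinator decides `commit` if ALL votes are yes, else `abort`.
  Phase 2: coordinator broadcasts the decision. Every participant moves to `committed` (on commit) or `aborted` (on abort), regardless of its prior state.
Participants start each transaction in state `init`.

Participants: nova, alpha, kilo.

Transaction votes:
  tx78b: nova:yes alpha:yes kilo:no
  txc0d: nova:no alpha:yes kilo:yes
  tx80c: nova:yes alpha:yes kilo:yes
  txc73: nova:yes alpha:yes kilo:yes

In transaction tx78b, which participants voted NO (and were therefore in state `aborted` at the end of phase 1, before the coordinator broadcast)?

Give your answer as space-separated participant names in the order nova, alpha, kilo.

Answer: kilo

Derivation:
Txn tx78b phase 1: nova yes -> prepared; alpha yes -> prepared; kilo no -> aborted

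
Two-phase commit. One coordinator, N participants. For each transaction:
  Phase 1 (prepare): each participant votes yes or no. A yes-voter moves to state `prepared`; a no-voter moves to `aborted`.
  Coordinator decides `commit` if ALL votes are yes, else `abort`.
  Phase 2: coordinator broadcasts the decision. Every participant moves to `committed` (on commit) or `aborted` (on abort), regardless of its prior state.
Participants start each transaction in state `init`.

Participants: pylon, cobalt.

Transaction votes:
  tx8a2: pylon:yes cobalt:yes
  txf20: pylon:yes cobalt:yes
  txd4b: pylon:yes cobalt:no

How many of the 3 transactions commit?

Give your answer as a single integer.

Answer: 2

Derivation:
tx8a2: all yes -> commit (commits=1)
txf20: all yes -> commit (commits=2)
txd4b: no from cobalt -> abort (commits=2)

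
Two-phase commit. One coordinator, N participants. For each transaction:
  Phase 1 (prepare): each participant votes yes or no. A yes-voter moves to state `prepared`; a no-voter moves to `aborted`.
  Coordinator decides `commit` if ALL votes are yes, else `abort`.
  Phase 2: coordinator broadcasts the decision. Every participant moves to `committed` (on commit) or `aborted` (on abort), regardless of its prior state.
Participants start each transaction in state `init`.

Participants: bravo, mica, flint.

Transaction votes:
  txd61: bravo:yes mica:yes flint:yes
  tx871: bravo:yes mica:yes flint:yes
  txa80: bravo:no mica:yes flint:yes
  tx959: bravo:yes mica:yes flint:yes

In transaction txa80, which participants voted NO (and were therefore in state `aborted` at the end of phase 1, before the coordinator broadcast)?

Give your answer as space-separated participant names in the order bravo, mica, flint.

Txn txa80 phase 1: bravo no -> aborted; mica yes -> prepared; flint yes -> prepared

Answer: bravo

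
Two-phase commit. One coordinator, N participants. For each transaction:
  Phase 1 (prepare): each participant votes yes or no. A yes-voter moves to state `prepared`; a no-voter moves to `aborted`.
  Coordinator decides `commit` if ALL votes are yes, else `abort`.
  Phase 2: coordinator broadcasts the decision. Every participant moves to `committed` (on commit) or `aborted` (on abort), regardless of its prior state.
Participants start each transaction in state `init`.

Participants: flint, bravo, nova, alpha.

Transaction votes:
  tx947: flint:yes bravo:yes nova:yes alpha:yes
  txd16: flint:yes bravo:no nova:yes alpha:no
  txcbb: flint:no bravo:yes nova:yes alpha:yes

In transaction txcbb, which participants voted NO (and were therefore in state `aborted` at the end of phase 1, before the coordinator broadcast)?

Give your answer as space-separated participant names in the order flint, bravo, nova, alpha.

Txn txcbb phase 1: flint no -> aborted; bravo yes -> prepared; nova yes -> prepared; alpha yes -> prepared

Answer: flint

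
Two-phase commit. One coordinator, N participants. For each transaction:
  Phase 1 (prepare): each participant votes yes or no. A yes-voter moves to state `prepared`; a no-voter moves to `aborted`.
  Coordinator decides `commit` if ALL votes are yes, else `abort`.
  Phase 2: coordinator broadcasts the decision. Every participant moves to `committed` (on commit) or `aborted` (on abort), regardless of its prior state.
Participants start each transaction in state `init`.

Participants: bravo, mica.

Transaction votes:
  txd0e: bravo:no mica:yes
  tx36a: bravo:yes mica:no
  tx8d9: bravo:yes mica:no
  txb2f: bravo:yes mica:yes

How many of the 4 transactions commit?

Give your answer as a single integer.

Answer: 1

Derivation:
txd0e: no from bravo -> abort (commits=0)
tx36a: no from mica -> abort (commits=0)
tx8d9: no from mica -> abort (commits=0)
txb2f: all yes -> commit (commits=1)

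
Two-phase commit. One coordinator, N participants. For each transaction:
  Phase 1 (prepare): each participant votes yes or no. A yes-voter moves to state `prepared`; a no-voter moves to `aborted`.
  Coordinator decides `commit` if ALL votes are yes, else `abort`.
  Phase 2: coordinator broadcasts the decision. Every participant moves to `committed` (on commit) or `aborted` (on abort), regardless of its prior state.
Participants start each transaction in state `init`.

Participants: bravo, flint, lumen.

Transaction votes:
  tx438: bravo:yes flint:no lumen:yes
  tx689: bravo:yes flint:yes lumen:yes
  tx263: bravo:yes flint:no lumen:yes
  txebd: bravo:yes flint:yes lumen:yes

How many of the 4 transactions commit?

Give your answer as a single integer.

tx438: no from flint -> abort (commits=0)
tx689: all yes -> commit (commits=1)
tx263: no from flint -> abort (commits=1)
txebd: all yes -> commit (commits=2)

Answer: 2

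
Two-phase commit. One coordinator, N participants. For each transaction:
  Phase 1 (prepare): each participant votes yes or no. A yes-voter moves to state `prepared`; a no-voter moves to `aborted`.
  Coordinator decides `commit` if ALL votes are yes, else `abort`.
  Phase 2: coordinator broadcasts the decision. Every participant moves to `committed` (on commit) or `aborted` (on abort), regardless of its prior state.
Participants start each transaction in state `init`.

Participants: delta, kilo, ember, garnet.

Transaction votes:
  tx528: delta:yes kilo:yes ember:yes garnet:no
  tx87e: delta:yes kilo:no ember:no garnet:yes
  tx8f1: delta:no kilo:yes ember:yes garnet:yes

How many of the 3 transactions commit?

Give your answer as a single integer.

tx528: no from garnet -> abort (commits=0)
tx87e: no from kilo, ember -> abort (commits=0)
tx8f1: no from delta -> abort (commits=0)

Answer: 0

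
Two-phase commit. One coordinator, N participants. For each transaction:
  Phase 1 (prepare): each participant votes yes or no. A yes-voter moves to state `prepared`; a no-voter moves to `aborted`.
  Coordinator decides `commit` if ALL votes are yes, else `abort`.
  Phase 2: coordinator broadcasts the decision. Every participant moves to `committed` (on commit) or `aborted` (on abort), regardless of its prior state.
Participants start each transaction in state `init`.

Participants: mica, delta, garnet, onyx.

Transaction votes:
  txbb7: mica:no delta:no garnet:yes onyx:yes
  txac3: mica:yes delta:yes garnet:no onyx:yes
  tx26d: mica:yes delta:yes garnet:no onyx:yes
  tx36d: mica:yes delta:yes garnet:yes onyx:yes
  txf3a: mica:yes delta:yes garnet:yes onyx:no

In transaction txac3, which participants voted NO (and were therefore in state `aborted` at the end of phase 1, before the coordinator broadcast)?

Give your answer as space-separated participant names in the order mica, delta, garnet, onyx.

Answer: garnet

Derivation:
Txn txac3 phase 1: mica yes -> prepared; delta yes -> prepared; garnet no -> aborted; onyx yes -> prepared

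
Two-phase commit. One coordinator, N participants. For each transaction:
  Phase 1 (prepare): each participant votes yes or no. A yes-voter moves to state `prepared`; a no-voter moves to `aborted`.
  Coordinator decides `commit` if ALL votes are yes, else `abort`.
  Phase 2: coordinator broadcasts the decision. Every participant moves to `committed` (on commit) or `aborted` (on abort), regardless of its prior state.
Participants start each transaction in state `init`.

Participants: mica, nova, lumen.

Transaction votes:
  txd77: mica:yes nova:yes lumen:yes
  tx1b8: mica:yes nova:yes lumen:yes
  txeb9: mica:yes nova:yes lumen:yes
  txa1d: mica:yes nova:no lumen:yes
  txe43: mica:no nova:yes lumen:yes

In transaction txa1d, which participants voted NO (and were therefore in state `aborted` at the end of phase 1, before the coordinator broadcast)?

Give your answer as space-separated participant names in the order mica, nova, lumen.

Answer: nova

Derivation:
Txn txa1d phase 1: mica yes -> prepared; nova no -> aborted; lumen yes -> prepared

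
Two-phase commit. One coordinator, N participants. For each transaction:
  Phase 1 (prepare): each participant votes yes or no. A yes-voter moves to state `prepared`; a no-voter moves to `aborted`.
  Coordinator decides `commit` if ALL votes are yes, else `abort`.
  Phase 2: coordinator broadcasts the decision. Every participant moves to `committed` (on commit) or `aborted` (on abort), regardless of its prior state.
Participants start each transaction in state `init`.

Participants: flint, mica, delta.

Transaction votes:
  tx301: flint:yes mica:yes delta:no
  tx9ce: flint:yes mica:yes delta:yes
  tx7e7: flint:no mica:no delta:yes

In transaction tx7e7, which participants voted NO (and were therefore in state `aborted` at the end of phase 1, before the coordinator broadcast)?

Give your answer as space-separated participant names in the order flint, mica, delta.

Txn tx7e7 phase 1: flint no -> aborted; mica no -> aborted; delta yes -> prepared

Answer: flint mica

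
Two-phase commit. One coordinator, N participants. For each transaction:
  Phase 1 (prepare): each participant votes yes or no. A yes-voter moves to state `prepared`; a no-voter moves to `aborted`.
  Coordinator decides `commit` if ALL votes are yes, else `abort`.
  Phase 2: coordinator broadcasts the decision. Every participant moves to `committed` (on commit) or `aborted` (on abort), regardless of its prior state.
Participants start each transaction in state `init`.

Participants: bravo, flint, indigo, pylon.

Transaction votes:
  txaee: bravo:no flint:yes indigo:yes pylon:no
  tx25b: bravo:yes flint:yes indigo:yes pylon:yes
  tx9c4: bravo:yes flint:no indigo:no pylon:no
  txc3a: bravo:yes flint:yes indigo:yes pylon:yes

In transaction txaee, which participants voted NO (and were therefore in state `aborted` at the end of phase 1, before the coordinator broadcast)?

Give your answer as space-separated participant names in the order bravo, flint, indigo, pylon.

Answer: bravo pylon

Derivation:
Txn txaee phase 1: bravo no -> aborted; flint yes -> prepared; indigo yes -> prepared; pylon no -> aborted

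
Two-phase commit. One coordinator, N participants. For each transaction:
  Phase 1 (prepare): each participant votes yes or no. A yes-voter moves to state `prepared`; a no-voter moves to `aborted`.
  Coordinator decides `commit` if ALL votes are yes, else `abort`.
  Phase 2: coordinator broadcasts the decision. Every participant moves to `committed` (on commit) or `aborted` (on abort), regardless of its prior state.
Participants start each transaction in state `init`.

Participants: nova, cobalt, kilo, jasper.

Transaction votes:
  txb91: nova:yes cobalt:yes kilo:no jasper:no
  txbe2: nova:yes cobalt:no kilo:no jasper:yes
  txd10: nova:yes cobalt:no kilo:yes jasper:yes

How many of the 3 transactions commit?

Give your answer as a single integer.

Answer: 0

Derivation:
txb91: no from kilo, jasper -> abort (commits=0)
txbe2: no from cobalt, kilo -> abort (commits=0)
txd10: no from cobalt -> abort (commits=0)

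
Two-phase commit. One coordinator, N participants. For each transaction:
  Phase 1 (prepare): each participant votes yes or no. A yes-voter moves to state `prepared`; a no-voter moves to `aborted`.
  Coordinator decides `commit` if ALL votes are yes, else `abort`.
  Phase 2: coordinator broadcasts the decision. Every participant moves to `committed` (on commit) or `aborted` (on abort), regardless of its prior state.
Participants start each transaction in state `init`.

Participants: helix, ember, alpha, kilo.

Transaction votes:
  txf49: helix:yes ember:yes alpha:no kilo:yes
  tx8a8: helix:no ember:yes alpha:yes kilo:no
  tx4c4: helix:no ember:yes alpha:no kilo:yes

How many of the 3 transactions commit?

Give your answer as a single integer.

txf49: no from alpha -> abort (commits=0)
tx8a8: no from helix, kilo -> abort (commits=0)
tx4c4: no from helix, alpha -> abort (commits=0)

Answer: 0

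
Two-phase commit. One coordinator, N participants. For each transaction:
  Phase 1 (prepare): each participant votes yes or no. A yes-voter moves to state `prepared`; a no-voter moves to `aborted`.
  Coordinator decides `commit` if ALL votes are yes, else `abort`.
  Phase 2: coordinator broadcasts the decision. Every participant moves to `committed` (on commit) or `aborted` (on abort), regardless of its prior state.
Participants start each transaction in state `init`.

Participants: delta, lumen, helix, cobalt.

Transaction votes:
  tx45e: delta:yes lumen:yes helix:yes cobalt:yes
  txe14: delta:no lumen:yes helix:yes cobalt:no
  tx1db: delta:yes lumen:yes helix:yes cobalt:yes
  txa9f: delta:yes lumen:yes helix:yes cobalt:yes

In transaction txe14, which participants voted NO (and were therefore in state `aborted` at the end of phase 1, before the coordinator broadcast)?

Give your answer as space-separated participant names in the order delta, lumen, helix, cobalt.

Txn txe14 phase 1: delta no -> aborted; lumen yes -> prepared; helix yes -> prepared; cobalt no -> aborted

Answer: delta cobalt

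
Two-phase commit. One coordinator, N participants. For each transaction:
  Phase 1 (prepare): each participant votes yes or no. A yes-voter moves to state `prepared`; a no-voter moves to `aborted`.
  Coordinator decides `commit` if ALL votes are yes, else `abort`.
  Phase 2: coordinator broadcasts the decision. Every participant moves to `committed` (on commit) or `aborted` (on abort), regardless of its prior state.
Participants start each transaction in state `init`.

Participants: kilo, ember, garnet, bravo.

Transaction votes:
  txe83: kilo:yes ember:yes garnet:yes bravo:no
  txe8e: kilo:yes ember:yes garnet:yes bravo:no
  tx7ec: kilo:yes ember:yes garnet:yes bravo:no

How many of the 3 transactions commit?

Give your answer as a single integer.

Answer: 0

Derivation:
txe83: no from bravo -> abort (commits=0)
txe8e: no from bravo -> abort (commits=0)
tx7ec: no from bravo -> abort (commits=0)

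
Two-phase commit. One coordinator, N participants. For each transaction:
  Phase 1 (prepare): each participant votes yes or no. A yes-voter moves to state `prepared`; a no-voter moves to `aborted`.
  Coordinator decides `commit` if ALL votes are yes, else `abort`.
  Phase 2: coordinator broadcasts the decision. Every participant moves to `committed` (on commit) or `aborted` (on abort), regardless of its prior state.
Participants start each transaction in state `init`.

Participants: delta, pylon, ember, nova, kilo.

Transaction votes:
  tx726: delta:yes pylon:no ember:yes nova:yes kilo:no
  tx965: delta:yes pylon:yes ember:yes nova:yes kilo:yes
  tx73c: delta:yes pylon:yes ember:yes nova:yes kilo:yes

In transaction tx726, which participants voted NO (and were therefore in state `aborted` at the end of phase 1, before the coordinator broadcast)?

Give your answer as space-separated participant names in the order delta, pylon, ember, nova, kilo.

Txn tx726 phase 1: delta yes -> prepared; pylon no -> aborted; ember yes -> prepared; nova yes -> prepared; kilo no -> aborted

Answer: pylon kilo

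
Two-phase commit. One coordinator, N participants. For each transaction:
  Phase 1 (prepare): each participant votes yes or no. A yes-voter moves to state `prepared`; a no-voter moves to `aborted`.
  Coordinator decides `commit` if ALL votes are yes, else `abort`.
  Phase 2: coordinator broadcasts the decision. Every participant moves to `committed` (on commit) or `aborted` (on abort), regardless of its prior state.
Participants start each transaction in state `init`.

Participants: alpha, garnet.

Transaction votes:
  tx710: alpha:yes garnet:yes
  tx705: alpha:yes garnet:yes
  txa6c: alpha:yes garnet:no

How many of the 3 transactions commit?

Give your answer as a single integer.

tx710: all yes -> commit (commits=1)
tx705: all yes -> commit (commits=2)
txa6c: no from garnet -> abort (commits=2)

Answer: 2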